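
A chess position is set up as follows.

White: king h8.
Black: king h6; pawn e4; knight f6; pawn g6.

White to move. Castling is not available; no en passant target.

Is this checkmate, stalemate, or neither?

stalemate

White to move; white king on h8.
In check: no.
King squares — g7: attacked by Kh6; h7: attacked by Nf6; g8: attacked by Nf6.
Legal moves for White: none.
Not in check and no legal moves → stalemate.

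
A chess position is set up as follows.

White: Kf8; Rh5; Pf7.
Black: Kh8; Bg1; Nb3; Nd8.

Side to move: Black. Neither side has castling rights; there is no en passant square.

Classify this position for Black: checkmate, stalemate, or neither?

checkmate

Black to move; black king on h8.
In check: yes, from the white rook on h5.
King squares — g7: attacked by Kf8; h7: attacked by Rh5; g8: attacked by Pf7.
Legal moves for Black: none.
In check with no legal moves → checkmate.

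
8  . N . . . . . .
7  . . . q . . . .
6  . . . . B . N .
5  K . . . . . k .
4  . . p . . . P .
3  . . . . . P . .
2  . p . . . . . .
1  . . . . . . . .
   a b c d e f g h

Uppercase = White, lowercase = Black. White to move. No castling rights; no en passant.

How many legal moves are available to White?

White to move; king on a5.
In check: no.
Legal moves: Nxd7, Nc6, Na6, Nh8, Nf8, Ne7, Ne5, Nh4, Nf4, Bg8, Bf7, Bxd7, Bf5, Bd5, Bxc4, Kb6, Ka6, Kb4, f4+.
Count: 19.

19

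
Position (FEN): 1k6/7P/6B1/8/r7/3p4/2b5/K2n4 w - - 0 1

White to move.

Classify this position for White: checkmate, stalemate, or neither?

checkmate

White to move; white king on a1.
In check: yes, from the black rook on a4.
King squares — b1: attacked by Bc2; a2: attacked by Ra4; b2: attacked by Nd1.
Legal moves for White: none.
In check with no legal moves → checkmate.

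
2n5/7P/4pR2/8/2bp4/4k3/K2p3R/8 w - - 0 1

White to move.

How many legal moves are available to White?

White to move; king on a2.
In check: yes, from the black bishop on c4.
Legal moves: Ka3, Kb2, Kb1, Ka1.
Count: 4.

4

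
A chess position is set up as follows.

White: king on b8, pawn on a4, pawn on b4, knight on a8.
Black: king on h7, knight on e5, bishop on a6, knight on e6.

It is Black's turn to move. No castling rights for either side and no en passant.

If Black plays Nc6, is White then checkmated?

yes

After Nc6: white king on b8; in check: yes, from the black knight on c6.
King squares — a7: attacked by Nc6; b7: attacked by Ba6; c7: attacked by Ne6; a8: own knight; c8: attacked by Ba6.
White has no legal moves → checkmate.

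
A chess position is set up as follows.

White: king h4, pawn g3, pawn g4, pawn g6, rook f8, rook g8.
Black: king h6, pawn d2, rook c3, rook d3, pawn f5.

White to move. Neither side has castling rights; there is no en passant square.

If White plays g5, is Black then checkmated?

yes

After g5: black king on h6; in check: yes, from the white pawn on g5.
King squares — g5: attacked by Kh4; h5: attacked by Kh4; g6: attacked by Rg8; g7: attacked by Rg8; h7: attacked by Pg6.
Black has no legal moves → checkmate.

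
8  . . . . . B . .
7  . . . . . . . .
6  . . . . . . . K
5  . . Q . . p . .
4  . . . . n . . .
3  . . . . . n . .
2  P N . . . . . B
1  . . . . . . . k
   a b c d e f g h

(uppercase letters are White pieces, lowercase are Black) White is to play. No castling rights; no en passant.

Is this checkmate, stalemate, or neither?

White to move; white king on h6.
In check: no.
Legal moves for White include: Bg7, Be7, Bfd6, Kh7, Kg7, Kg6, Kh5, Qc8, Qe7, Qc7, Qa7, Qd6, Qc6, Qb6, Qxf5, Qe5, Qd5, Qb5, ... (list truncated; more exist).
White has legal moves and is not in check → neither.

neither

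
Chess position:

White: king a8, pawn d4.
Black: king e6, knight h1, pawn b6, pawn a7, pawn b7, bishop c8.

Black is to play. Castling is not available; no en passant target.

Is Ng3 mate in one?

After Ng3: white king on a8; in check: no.
White is not in check, so this cannot be checkmate.

no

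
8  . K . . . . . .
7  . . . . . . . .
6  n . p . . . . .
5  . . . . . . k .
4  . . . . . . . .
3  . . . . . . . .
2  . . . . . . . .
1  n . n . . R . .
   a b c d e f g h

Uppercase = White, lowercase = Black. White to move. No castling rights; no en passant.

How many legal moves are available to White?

4

White to move; king on b8.
In check: yes, from the black knight on a6.
Legal moves: Kc8, Ka8, Kb7, Ka7.
Count: 4.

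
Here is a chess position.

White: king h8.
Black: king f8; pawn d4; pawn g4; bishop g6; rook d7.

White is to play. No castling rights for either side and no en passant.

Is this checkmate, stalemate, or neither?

stalemate

White to move; white king on h8.
In check: no.
King squares — g7: attacked by Rd7; h7: attacked by Bg6; g8: attacked by Kf8.
Legal moves for White: none.
Not in check and no legal moves → stalemate.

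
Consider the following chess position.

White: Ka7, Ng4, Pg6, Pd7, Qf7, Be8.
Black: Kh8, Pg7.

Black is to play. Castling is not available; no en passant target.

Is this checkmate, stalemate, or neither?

Black to move; black king on h8.
In check: no.
King squares — g7: own pawn; h7: attacked by Pg6; g8: attacked by Qf7.
Legal moves for Black: none.
Not in check and no legal moves → stalemate.

stalemate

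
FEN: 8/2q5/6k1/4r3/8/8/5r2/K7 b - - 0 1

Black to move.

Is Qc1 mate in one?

yes

After Qc1: white king on a1; in check: yes, from the black queen on c1.
King squares — b1: attacked by Qc1; a2: attacked by Rf2; b2: attacked by Qc1.
White has no legal moves → checkmate.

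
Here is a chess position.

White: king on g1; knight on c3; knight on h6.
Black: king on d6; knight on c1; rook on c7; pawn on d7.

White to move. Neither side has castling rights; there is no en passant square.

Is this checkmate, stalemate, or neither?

White to move; white king on g1.
In check: no.
Legal moves for White: Ng8, Nf7+, Nf5+, Ng4, Nd5, Nb5+, Ne4+, Na4, Ne2, Na2, Nd1, Nb1, Kh2, Kg2, Kf2, Kh1, Kf1.
White has 17 legal moves and is not in check → neither.

neither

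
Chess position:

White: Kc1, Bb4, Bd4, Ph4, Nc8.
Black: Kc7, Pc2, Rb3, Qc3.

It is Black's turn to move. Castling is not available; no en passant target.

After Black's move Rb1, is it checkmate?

After Rb1: white king on c1; in check: yes, from the black rook on b1.
King squares — b1: attacked by Pc2; d1: attacked by Rb1; b2: attacked by Rb1; c2: attacked by Qc3; d2: attacked by Qc3.
White has no legal moves → checkmate.

yes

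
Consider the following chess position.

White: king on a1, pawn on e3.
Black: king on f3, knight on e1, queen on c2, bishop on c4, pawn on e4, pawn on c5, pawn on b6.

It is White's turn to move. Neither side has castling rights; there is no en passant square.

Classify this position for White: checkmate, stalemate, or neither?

stalemate

White to move; white king on a1.
In check: no.
King squares — b1: attacked by Qc2; a2: attacked by Qc2; b2: attacked by Qc2.
Legal moves for White: none.
Not in check and no legal moves → stalemate.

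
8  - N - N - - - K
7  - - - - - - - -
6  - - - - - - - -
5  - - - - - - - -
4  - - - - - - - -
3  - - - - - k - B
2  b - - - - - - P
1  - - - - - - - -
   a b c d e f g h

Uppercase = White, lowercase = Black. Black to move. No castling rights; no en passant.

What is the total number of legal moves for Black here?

12

Black to move; king on f3.
In check: no.
Legal moves: Kf4, Ke4, Ke3, Kf2, Ke2, Bg8, Bf7, Be6, Bd5, Bc4, Bb3, Bb1.
Count: 12.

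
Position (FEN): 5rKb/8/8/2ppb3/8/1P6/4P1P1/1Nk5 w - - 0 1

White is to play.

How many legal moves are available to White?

White to move; king on g8.
In check: yes, from the black rook on f8.
Legal moves: Kxf8, Kh7.
Count: 2.

2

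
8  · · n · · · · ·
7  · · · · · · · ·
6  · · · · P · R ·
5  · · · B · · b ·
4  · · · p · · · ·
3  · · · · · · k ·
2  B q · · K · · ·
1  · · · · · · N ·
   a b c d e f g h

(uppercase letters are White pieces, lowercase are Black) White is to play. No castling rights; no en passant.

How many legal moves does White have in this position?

4

White to move; king on e2.
In check: yes, from the black queen on b2.
Legal moves: Kd3, Kf1, Ke1, Kd1.
Count: 4.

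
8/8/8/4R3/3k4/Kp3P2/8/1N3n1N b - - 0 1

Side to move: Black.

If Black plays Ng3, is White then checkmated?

no

After Ng3: white king on a3; in check: no.
White is not in check, so this cannot be checkmate.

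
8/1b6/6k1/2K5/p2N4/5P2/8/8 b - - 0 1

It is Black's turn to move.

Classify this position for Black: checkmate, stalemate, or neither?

Black to move; black king on g6.
In check: no.
Legal moves for Black: Bc8, Ba8, Bc6, Ba6, Bd5, Be4, Bxf3, Kh7, Kg7, Kf7, Kh6, Kf6, Kh5, Kg5, a3.
Black has 15 legal moves and is not in check → neither.

neither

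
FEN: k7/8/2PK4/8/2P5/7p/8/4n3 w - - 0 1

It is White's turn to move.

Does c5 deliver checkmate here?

no

After c5: black king on a8; in check: no.
Black is not in check, so this cannot be checkmate.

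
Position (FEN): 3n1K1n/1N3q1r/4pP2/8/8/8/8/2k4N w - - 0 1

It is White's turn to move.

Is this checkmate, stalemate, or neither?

checkmate

White to move; white king on f8.
In check: yes, from the black queen on f7.
King squares — e7: attacked by Qf7; f7: attacked by Rh7; g7: attacked by Qf7; e8: attacked by Qf7; g8: attacked by Qf7.
Legal moves for White: none.
In check with no legal moves → checkmate.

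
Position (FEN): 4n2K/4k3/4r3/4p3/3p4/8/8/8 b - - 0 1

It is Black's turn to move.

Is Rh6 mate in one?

After Rh6: white king on h8; in check: yes, from the black rook on h6.
White has 1 legal reply: Kg8.
In check but a legal move exists → not checkmate.

no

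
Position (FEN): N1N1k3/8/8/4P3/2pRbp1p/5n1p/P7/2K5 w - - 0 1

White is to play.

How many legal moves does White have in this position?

White to move; king on c1.
In check: no.
Legal moves: Ne7, Na7, Nd6+, Ncb6, Nc7+, Nab6, Rd8+, Rd7, Rd6, Rd5, Rxe4, Rxc4, Rd3, Rd2, Rd1, Kb2, Kd1, e6, a3, a4.
Count: 20.

20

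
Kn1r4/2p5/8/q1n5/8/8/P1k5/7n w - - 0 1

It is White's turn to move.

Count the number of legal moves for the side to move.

White to move; king on a8.
In check: yes, from the black queen on a5.
Legal moves: none.
Count: 0.

0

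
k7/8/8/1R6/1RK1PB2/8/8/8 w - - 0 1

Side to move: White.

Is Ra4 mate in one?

yes

After Ra4: black king on a8; in check: yes, from the white rook on a4.
King squares — a7: attacked by Ra4; b7: attacked by Rb5; b8: attacked by Bf4.
Black has no legal moves → checkmate.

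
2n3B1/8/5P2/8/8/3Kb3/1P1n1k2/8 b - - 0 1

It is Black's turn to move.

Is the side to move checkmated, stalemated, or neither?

Black to move; black king on f2.
In check: no.
Legal moves for Black include: Ne7, Na7, Nd6, Nb6, Ba7, Bh6, Bb6, Bg5, Bc5, Bf4, Bd4, Kg3, Kf3, Kg2, Kg1, Kf1, Ke1, Ne4, ... (list truncated; more exist).
Black has legal moves and is not in check → neither.

neither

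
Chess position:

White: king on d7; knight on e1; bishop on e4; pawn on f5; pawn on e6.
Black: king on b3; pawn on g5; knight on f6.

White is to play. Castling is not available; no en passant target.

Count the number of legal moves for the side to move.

White to move; king on d7.
In check: yes, from the black knight on f6.
Legal moves: Kd8, Kc8, Ke7, Kc7, Kd6, Kc6.
Count: 6.

6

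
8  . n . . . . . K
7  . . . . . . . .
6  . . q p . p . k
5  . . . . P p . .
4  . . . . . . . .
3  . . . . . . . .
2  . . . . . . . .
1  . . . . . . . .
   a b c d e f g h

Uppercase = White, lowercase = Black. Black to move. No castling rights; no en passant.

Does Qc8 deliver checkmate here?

yes

After Qc8: white king on h8; in check: yes, from the black queen on c8.
King squares — g7: attacked by Kh6; h7: attacked by Kh6; g8: attacked by Qc8.
White has no legal moves → checkmate.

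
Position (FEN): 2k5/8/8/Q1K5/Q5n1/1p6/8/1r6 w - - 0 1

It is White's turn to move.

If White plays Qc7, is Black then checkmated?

no

After Qc7: black king on c8; in check: yes, from the white queen on c7.
Black has 1 legal reply: Kxc7.
In check but a legal move exists → not checkmate.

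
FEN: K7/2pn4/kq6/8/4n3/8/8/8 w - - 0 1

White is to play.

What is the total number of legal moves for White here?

0

White to move; king on a8.
In check: no.
Legal moves: none.
Count: 0.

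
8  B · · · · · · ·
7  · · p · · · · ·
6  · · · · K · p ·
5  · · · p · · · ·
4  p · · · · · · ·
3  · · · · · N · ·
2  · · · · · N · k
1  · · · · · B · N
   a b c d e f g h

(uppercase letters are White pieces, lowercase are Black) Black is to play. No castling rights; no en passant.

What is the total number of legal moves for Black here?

0

Black to move; king on h2.
In check: yes, from the white knight on f3.
Legal moves: none.
Count: 0.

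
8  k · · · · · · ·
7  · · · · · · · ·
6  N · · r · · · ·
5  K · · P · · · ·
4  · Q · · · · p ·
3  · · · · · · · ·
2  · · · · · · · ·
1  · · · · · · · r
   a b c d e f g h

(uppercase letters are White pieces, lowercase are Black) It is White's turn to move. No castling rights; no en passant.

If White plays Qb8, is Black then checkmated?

yes

After Qb8: black king on a8; in check: yes, from the white queen on b8.
King squares — a7: attacked by Qb8; b7: attacked by Qb8; b8: attacked by Na6.
Black has no legal moves → checkmate.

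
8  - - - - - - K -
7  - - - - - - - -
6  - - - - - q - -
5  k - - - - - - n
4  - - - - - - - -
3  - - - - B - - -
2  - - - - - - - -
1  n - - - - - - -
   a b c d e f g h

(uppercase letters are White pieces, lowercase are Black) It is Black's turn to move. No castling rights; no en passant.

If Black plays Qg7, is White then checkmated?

After Qg7: white king on g8; in check: yes, from the black queen on g7.
King squares — f7: attacked by Qg7; g7: attacked by Nh5; h7: attacked by Qg7; f8: attacked by Qg7; h8: attacked by Qg7.
White has no legal moves → checkmate.

yes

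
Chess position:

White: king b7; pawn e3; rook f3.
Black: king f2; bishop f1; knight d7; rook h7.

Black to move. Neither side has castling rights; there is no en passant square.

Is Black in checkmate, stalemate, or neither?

neither

Black to move; black king on f2.
In check: yes, from the white rook on f3.
King squares — e1: available; f1: own bishop; g1: available; e2: available; g2: available; e3: attacked by Rf3; f3: available; g3: attacked by Rf3.
Legal moves for Black: Kxf3, Kg2, Ke2, Kg1, Ke1.
Black is in check but has 5 legal moves → neither.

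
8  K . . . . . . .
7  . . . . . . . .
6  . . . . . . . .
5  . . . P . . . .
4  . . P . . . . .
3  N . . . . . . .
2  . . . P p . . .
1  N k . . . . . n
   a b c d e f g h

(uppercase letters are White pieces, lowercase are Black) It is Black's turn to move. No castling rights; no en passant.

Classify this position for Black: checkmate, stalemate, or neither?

neither

Black to move; black king on b1.
In check: yes, from the white knight on a3.
Legal moves for Black: Kb2, Ka2, Kc1, Kxa1.
Black is in check but has 4 legal moves → neither.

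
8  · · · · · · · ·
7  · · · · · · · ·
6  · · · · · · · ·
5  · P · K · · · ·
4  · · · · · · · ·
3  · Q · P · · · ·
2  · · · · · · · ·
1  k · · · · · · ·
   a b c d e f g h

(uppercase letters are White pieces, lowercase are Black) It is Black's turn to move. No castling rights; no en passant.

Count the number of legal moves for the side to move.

0

Black to move; king on a1.
In check: no.
Legal moves: none.
Count: 0.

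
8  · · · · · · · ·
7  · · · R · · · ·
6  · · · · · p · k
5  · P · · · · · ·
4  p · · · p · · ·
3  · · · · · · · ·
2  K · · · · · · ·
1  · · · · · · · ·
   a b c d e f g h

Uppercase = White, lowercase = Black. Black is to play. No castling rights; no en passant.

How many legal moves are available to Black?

6

Black to move; king on h6.
In check: no.
Legal moves: Kg6, Kh5, Kg5, f5, e3, a3.
Count: 6.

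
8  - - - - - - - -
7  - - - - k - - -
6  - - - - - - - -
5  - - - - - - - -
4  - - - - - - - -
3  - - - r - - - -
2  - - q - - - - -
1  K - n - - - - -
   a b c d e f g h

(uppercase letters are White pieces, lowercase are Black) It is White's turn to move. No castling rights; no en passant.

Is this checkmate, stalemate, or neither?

stalemate

White to move; white king on a1.
In check: no.
King squares — b1: attacked by Qc2; a2: attacked by Nc1; b2: attacked by Qc2.
Legal moves for White: none.
Not in check and no legal moves → stalemate.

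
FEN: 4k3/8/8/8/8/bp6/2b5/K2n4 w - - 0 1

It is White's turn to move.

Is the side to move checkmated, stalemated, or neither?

White to move; white king on a1.
In check: no.
King squares — b1: attacked by Bc2; a2: attacked by Pb3; b2: attacked by Nd1.
Legal moves for White: none.
Not in check and no legal moves → stalemate.

stalemate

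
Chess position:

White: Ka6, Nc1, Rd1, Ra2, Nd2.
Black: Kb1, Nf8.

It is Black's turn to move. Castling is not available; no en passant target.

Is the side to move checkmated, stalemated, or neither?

checkmate

Black to move; black king on b1.
In check: yes, from the white knight on d2.
King squares — a1: attacked by Ra2; c1: attacked by Rd1; a2: attacked by Nc1; b2: attacked by Ra2; c2: attacked by Ra2.
Legal moves for Black: none.
In check with no legal moves → checkmate.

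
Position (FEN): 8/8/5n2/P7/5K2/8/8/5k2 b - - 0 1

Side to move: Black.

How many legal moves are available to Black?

Black to move; king on f1.
In check: no.
Legal moves: Ng8, Ne8, Nh7, Nd7, Nh5+, Nd5+, Ng4, Ne4, Kg2, Kf2, Ke2, Kg1, Ke1.
Count: 13.

13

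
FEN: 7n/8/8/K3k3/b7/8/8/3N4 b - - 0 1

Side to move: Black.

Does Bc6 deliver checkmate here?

After Bc6: white king on a5; in check: no.
White is not in check, so this cannot be checkmate.

no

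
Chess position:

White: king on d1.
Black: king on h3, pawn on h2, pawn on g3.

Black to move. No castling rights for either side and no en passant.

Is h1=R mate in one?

no

After h1=R: white king on d1; in check: yes, from the black rook on h1.
White has 3 legal replies: Ke2, Kd2, Kc2.
In check but a legal move exists → not checkmate.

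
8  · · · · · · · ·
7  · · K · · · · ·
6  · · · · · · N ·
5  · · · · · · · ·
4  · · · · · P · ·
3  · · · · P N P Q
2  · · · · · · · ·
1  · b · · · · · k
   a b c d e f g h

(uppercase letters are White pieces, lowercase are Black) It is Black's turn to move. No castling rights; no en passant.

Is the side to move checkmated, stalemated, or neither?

Black to move; black king on h1.
In check: yes, from the white queen on h3.
King squares — g1: attacked by Nf3; g2: attacked by Qh3; h2: attacked by Nf3.
Legal moves for Black: none.
In check with no legal moves → checkmate.

checkmate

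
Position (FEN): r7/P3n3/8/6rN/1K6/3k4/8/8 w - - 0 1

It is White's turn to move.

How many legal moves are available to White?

7

White to move; king on b4.
In check: no.
Legal moves: Ng7, Nf6, Nf4+, Ng3, Ka4, Kb3, Ka3.
Count: 7.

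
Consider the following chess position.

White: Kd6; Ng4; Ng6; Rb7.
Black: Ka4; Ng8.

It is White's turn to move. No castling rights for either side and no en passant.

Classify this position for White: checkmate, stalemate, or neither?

White to move; white king on d6.
In check: no.
Legal moves for White include: Rb8, Rh7, Rg7, Rf7, Re7, Rd7, Rc7, Ra7+, Rb6, Rb5, Rb4+, Rb3, Rb2, Rb1, Nh8, Nf8, Ne7, N6e5, ... (list truncated; more exist).
White has legal moves and is not in check → neither.

neither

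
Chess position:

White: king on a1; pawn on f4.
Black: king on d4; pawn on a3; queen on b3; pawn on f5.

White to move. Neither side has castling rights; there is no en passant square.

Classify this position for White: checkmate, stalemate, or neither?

stalemate

White to move; white king on a1.
In check: no.
King squares — b1: attacked by Qb3; a2: attacked by Qb3; b2: attacked by Pa3.
Legal moves for White: none.
Not in check and no legal moves → stalemate.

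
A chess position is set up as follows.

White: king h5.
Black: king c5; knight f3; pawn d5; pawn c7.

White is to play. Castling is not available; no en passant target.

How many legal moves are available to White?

3

White to move; king on h5.
In check: no.
Legal moves: Kh6, Kg6, Kg4.
Count: 3.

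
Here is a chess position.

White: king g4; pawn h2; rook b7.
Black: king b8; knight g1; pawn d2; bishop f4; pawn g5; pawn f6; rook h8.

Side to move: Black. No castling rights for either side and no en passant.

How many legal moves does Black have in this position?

3

Black to move; king on b8.
In check: yes, from the white rook on b7.
Legal moves: Kc8, Ka8, Kxb7.
Count: 3.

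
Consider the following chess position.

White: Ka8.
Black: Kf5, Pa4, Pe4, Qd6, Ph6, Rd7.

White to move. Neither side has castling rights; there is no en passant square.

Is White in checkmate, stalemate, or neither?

stalemate

White to move; white king on a8.
In check: no.
King squares — a7: attacked by Rd7; b7: attacked by Rd7; b8: attacked by Qd6.
Legal moves for White: none.
Not in check and no legal moves → stalemate.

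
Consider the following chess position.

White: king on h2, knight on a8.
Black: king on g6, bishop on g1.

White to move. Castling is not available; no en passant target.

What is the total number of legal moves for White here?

5

White to move; king on h2.
In check: yes, from the black bishop on g1.
Legal moves: Kh3, Kg3, Kg2, Kh1, Kxg1.
Count: 5.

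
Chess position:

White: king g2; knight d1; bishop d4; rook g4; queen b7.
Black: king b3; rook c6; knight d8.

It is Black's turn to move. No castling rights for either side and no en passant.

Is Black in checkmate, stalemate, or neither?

neither

Black to move; black king on b3.
In check: yes, from the white queen on b7.
Legal moves for Black: Kc4, Ka4, Ka3, Kc2, Ka2, Nxb7, Rb6.
Black is in check but has 7 legal moves → neither.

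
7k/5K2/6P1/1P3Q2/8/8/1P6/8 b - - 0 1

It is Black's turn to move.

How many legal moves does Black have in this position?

Black to move; king on h8.
In check: no.
Legal moves: none.
Count: 0.

0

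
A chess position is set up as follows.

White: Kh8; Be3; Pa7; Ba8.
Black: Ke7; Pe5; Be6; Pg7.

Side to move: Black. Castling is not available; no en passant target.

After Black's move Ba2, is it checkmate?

no

After Ba2: white king on h8; in check: no.
White is not in check, so this cannot be checkmate.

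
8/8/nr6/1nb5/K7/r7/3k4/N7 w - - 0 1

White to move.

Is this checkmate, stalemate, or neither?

checkmate

White to move; white king on a4.
In check: yes, from the black rook on a3.
King squares — a3: attacked by Nb5; b3: attacked by Ra3; b4: attacked by Bc5; a5: attacked by Ra3; b5: attacked by Rb6.
Legal moves for White: none.
In check with no legal moves → checkmate.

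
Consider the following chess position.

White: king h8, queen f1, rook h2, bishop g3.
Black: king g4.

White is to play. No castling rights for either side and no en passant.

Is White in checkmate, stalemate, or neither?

neither

White to move; white king on h8.
In check: no.
Legal moves for White include: Kg8, Kh7, Kg7, Bb8, Bc7, Bd6, Be5, Bh4, Bf4, Bf2, Be1, Rh7, Rh6, Rh5, Rh4+, Rh3, Rg2, Rf2, ... (list truncated; more exist).
White has legal moves and is not in check → neither.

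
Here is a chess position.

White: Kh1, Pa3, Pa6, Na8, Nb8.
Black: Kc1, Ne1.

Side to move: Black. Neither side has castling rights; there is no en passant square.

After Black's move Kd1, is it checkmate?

no

After Kd1: white king on h1; in check: no.
White is not in check, so this cannot be checkmate.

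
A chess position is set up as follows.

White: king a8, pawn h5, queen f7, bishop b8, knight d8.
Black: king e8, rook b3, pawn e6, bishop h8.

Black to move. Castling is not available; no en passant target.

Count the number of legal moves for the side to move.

Black to move; king on e8.
In check: yes, from the white queen on f7.
Legal moves: Kxd8.
Count: 1.

1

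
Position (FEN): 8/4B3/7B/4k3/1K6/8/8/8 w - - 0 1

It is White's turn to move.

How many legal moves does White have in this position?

White to move; king on b4.
In check: no.
Legal moves: Bef8, Bd8, Bf6+, Bd6+, Beg5, Bc5, Bh4, Bhf8, Bg7+, Bhg5, Bf4+, Be3, Bd2, Bc1, Kc5, Kb5, Ka5, Kc4, Ka4, Kc3, Kb3, Ka3.
Count: 22.

22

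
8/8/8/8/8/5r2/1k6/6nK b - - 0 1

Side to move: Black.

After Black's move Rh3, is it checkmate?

no

After Rh3: white king on h1; in check: yes, from the black rook on h3.
White has 2 legal replies: Kg2, Kxg1.
In check but a legal move exists → not checkmate.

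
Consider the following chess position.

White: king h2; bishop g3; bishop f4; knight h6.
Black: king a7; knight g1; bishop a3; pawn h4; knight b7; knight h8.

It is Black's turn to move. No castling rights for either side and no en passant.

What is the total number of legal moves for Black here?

Black to move; king on a7.
In check: no.
Legal moves: Nf7, Ng6, Nd8, Nd6, Nc5, Na5, Ka8, Kb6, Ka6, Bf8, Be7, Bd6, Bc5, Bb4, Bb2, Bc1, Nh3, Nf3+, Ne2, hxg3+, h3.
Count: 21.

21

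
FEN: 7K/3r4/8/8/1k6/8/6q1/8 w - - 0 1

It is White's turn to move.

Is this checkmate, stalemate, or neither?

stalemate

White to move; white king on h8.
In check: no.
King squares — g7: attacked by Qg2; h7: attacked by Rd7; g8: attacked by Qg2.
Legal moves for White: none.
Not in check and no legal moves → stalemate.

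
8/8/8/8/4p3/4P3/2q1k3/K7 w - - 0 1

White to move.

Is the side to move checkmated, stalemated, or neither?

White to move; white king on a1.
In check: no.
King squares — b1: attacked by Qc2; a2: attacked by Qc2; b2: attacked by Qc2.
Legal moves for White: none.
Not in check and no legal moves → stalemate.

stalemate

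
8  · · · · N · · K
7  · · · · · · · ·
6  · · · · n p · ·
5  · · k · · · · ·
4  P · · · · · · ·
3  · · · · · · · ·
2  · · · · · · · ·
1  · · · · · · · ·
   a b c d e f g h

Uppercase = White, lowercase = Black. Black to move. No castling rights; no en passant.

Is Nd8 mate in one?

no

After Nd8: white king on h8; in check: no.
White is not in check, so this cannot be checkmate.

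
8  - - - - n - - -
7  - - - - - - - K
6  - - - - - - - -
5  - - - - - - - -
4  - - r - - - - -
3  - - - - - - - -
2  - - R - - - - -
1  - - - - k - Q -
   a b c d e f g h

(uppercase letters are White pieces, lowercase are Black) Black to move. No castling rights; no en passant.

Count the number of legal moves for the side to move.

0

Black to move; king on e1.
In check: yes, from the white queen on g1.
Legal moves: none.
Count: 0.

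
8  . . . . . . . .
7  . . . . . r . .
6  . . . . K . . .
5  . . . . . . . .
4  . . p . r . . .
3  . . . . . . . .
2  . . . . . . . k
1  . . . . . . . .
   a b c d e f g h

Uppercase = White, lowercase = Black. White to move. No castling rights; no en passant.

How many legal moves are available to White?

White to move; king on e6.
In check: yes, from the black rook on e4.
Legal moves: Kxf7, Kd6, Kd5.
Count: 3.

3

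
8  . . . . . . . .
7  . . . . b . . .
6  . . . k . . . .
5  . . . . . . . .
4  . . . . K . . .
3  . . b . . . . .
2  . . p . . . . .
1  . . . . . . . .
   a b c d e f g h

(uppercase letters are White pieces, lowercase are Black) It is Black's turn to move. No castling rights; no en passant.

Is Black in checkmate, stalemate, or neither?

neither

Black to move; black king on d6.
In check: no.
Legal moves for Black include: Bf8, Bd8, Bef6, Bg5, Bh4, Kd7, Kc7, Ke6, Kc6, Kc5, Bh8, Bg7, Bcf6, Be5, Ba5, Bd4, Bb4, Bd2, ... (list truncated; more exist).
Black has legal moves and is not in check → neither.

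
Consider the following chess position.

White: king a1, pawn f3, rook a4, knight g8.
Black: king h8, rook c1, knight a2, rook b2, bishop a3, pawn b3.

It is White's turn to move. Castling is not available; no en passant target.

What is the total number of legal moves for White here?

White to move; king on a1.
In check: yes, from the black rook on c1.
Legal moves: none.
Count: 0.

0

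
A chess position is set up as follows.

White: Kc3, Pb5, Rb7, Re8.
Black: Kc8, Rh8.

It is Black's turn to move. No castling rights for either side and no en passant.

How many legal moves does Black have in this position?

2

Black to move; king on c8.
In check: yes, from the white rook on e8.
Legal moves: Kxb7, Rxe8.
Count: 2.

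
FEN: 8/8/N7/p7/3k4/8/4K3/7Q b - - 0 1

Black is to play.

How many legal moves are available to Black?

4

Black to move; king on d4.
In check: no.
Legal moves: Ke5, Kc4, Kc3, a4.
Count: 4.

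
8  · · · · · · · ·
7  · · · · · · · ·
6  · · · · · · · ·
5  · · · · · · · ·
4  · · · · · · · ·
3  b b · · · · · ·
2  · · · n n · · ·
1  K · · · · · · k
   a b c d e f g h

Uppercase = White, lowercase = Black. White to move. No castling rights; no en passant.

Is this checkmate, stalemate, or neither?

White to move; white king on a1.
In check: no.
King squares — b1: attacked by Nd2; a2: attacked by Bb3; b2: attacked by Ba3.
Legal moves for White: none.
Not in check and no legal moves → stalemate.

stalemate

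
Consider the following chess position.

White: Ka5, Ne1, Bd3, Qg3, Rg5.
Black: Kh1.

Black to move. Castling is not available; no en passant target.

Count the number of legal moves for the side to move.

Black to move; king on h1.
In check: no.
Legal moves: none.
Count: 0.

0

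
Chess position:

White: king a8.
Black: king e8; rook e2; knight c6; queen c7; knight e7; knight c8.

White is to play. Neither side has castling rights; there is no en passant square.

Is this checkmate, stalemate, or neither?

stalemate

White to move; white king on a8.
In check: no.
King squares — a7: attacked by Nc6; b7: attacked by Qc7; b8: attacked by Nc6.
Legal moves for White: none.
Not in check and no legal moves → stalemate.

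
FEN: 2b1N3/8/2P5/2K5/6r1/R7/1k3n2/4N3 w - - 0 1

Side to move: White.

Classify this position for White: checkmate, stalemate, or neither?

neither

White to move; white king on c5.
In check: no.
Legal moves for White include: Ng7, Nc7, Nf6, Nd6, Kd6, Kb6, Kd5, Kb5, Ra8, Ra7, Ra6, Ra5, Ra4, Rh3, Rg3, Rf3, Re3, Rd3, ... (list truncated; more exist).
White has legal moves and is not in check → neither.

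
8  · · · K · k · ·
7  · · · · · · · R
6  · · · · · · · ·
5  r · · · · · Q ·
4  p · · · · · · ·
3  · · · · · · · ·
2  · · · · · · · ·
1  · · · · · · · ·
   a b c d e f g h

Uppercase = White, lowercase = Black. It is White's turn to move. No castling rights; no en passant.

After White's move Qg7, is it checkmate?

After Qg7: black king on f8; in check: yes, from the white queen on g7.
King squares — e7: attacked by Qg7; f7: attacked by Qg7; g7: attacked by Rh7; e8: attacked by Kd8; g8: attacked by Qg7.
Black has no legal moves → checkmate.

yes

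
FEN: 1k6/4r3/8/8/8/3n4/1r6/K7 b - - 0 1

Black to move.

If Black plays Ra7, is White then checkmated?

After Ra7: white king on a1; in check: yes, from the black rook on a7.
King squares — b1: attacked by Rb2; a2: attacked by Rb2; b2: attacked by Nd3.
White has no legal moves → checkmate.

yes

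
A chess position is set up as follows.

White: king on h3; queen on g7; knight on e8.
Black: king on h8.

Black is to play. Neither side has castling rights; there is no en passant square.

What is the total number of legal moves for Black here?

0

Black to move; king on h8.
In check: yes, from the white queen on g7.
Legal moves: none.
Count: 0.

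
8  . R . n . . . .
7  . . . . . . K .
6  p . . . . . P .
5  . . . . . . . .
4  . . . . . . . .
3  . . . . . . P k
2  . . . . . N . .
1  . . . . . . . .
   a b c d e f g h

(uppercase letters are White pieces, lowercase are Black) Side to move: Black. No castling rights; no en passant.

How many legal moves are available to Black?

Black to move; king on h3.
In check: yes, from the white knight on f2.
Legal moves: Kxg3, Kh2, Kg2.
Count: 3.

3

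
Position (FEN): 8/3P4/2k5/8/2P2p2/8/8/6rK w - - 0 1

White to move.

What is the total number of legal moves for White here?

White to move; king on h1.
In check: yes, from the black rook on g1.
Legal moves: Kh2, Kxg1.
Count: 2.

2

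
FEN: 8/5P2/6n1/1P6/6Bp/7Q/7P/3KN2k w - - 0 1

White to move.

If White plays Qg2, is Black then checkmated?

yes

After Qg2: black king on h1; in check: yes, from the white queen on g2.
King squares — g1: attacked by Qg2; g2: attacked by Ne1; h2: attacked by Qg2.
Black has no legal moves → checkmate.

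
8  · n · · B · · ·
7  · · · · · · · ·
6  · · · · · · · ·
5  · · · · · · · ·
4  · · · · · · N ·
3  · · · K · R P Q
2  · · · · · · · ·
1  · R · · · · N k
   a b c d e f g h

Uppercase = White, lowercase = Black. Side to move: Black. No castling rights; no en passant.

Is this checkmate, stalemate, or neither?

Black to move; black king on h1.
In check: yes, from the white queen on h3.
King squares — g1: attacked by Rb1; g2: attacked by Qh3; h2: attacked by Qh3.
Legal moves for Black: none.
In check with no legal moves → checkmate.

checkmate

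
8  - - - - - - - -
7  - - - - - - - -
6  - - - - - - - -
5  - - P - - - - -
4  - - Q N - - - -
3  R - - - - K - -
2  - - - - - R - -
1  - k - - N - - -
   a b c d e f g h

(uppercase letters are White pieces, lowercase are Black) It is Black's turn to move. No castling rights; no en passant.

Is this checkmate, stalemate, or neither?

stalemate

Black to move; black king on b1.
In check: no.
King squares — a1: attacked by Ra3; c1: attacked by Qc4; a2: attacked by Rf2; b2: attacked by Rf2; c2: attacked by Ne1.
Legal moves for Black: none.
Not in check and no legal moves → stalemate.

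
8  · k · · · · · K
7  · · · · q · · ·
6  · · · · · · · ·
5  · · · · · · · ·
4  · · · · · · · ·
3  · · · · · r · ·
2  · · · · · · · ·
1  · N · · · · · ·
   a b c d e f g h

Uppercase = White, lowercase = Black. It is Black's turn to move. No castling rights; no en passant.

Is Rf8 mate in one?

After Rf8: white king on h8; in check: yes, from the black rook on f8.
King squares — g7: attacked by Qe7; h7: attacked by Qe7; g8: attacked by Rf8.
White has no legal moves → checkmate.

yes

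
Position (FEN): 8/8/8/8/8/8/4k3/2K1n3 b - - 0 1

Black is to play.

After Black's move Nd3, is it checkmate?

no

After Nd3: white king on c1; in check: yes, from the black knight on d3.
White has 2 legal replies: Kc2, Kb1.
In check but a legal move exists → not checkmate.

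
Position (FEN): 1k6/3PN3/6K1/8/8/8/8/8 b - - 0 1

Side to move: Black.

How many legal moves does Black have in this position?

4

Black to move; king on b8.
In check: no.
Legal moves: Ka8, Kc7, Kb7, Ka7.
Count: 4.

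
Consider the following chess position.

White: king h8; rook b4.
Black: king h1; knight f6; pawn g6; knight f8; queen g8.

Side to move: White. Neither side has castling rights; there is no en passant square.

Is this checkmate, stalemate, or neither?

checkmate

White to move; white king on h8.
In check: yes, from the black queen on g8.
King squares — g7: attacked by Qg8; h7: attacked by Nf6; g8: attacked by Nf6.
Legal moves for White: none.
In check with no legal moves → checkmate.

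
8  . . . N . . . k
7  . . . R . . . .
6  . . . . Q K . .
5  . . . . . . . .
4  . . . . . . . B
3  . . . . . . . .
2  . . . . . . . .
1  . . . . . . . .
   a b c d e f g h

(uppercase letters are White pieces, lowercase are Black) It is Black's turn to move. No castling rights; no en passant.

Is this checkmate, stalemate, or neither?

Black to move; black king on h8.
In check: no.
King squares — g7: attacked by Kf6; h7: attacked by Rd7; g8: attacked by Qe6.
Legal moves for Black: none.
Not in check and no legal moves → stalemate.

stalemate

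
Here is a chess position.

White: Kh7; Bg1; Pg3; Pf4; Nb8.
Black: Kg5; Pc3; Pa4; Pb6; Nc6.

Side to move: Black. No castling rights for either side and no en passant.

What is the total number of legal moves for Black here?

4

Black to move; king on g5.
In check: yes, from the white pawn on f4.
Legal moves: Kf6, Kh5, Kf5, Kg4.
Count: 4.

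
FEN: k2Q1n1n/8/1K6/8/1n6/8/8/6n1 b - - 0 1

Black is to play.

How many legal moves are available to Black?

Black to move; king on a8.
In check: yes, from the white queen on d8.
Legal moves: none.
Count: 0.

0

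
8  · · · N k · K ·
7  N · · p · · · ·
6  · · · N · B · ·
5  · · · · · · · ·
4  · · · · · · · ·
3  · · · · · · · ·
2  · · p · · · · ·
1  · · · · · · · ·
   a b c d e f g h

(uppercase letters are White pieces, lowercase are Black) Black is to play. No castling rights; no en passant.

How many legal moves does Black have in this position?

Black to move; king on e8.
In check: yes, from the white knight on d6.
Legal moves: none.
Count: 0.

0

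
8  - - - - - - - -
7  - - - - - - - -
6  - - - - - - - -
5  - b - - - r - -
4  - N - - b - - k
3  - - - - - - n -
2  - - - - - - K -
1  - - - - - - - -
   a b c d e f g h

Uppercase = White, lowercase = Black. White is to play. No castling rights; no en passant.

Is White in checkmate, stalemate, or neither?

neither

White to move; white king on g2.
In check: yes, from the black bishop on e4.
King squares — f1: attacked by Ng3; g1: available; h1: attacked by Ng3; f2: attacked by Rf5; h2: available; f3: attacked by Be4; g3: attacked by Kh4; h3: attacked by Kh4.
Legal moves for White: Kh2, Kg1.
White is in check but has 2 legal moves → neither.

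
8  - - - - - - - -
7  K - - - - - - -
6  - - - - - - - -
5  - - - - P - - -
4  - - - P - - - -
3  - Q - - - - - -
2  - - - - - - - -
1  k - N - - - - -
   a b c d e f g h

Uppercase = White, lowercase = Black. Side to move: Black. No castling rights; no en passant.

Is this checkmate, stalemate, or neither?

stalemate

Black to move; black king on a1.
In check: no.
King squares — b1: attacked by Qb3; a2: attacked by Nc1; b2: attacked by Qb3.
Legal moves for Black: none.
Not in check and no legal moves → stalemate.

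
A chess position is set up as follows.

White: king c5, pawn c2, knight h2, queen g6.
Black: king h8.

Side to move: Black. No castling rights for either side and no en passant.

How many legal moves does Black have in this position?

0

Black to move; king on h8.
In check: no.
Legal moves: none.
Count: 0.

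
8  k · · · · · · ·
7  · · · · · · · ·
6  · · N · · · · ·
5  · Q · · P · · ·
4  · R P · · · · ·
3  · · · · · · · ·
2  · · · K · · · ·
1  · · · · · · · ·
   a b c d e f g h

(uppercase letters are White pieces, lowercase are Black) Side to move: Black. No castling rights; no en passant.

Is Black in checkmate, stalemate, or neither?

Black to move; black king on a8.
In check: no.
King squares — a7: attacked by Nc6; b7: attacked by Qb5; b8: attacked by Qb5.
Legal moves for Black: none.
Not in check and no legal moves → stalemate.

stalemate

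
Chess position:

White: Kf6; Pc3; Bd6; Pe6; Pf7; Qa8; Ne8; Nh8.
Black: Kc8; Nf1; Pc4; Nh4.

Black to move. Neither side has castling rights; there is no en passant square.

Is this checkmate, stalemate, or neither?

checkmate

Black to move; black king on c8.
In check: yes, from the white queen on a8.
King squares — b7: attacked by Qa8; c7: attacked by Bd6; d7: attacked by Pe6; b8: attacked by Bd6; d8: attacked by Qa8.
Legal moves for Black: none.
In check with no legal moves → checkmate.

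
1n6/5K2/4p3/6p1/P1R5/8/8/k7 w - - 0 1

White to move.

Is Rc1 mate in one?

no

After Rc1: black king on a1; in check: yes, from the white rook on c1.
Black has 2 legal replies: Kb2, Ka2.
In check but a legal move exists → not checkmate.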